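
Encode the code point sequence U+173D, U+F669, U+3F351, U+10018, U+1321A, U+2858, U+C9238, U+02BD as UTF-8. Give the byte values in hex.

U+173D: 3-byte form → E1 9C BD.
U+F669: 3-byte form → EF 99 A9.
U+3F351: 4-byte form → F0 BF 8D 91.
U+10018: 4-byte form → F0 90 80 98.
U+1321A: 4-byte form → F0 93 88 9A.
U+2858: 3-byte form → E2 A1 98.
U+C9238: 4-byte form → F3 89 88 B8.
U+02BD: 2-byte form → CA BD.
Concatenated (27 bytes): E1 9C BD EF 99 A9 F0 BF 8D 91 F0 90 80 98 F0 93 88 9A E2 A1 98 F3 89 88 B8 CA BD.

E1 9C BD EF 99 A9 F0 BF 8D 91 F0 90 80 98 F0 93 88 9A E2 A1 98 F3 89 88 B8 CA BD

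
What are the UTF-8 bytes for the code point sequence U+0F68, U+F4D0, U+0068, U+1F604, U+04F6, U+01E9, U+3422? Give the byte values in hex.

E0 BD A8 EF 93 90 68 F0 9F 98 84 D3 B6 C7 A9 E3 90 A2

U+0F68: 3-byte form → E0 BD A8.
U+F4D0: 3-byte form → EF 93 90.
U+0068: 1-byte form → 68.
U+1F604: 4-byte form → F0 9F 98 84.
U+04F6: 2-byte form → D3 B6.
U+01E9: 2-byte form → C7 A9.
U+3422: 3-byte form → E3 90 A2.
Concatenated (18 bytes): E0 BD A8 EF 93 90 68 F0 9F 98 84 D3 B6 C7 A9 E3 90 A2.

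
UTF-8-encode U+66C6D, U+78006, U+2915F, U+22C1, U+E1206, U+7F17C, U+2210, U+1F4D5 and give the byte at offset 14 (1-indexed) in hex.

1-indexed offset 14 is 0-indexed offset 13.
U+66C6D → 4-byte form F1 A6 B1 AD at offsets 0–3.
U+78006 → 4-byte form F1 B8 80 86 at offsets 4–7.
U+2915F → 4-byte form F0 A9 85 9F at offsets 8–11.
U+22C1 → 3-byte form E2 8B 81 at offsets 12–14.
Offset 13 falls in char 4's range; it's byte 2 of E2 8B 81 = 0x8B.

0x8B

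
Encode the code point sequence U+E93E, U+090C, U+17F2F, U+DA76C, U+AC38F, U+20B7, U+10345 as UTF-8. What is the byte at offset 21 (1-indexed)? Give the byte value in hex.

1-indexed offset 21 is 0-indexed offset 20.
U+E93E → 3-byte form EE A4 BE at offsets 0–2.
U+090C → 3-byte form E0 A4 8C at offsets 3–5.
U+17F2F → 4-byte form F0 97 BC AF at offsets 6–9.
U+DA76C → 4-byte form F3 9A 9D AC at offsets 10–13.
U+AC38F → 4-byte form F2 AC 8E 8F at offsets 14–17.
U+20B7 → 3-byte form E2 82 B7 at offsets 18–20.
Offset 20 falls in char 6's range; it's byte 3 of E2 82 B7 = 0xB7.

0xB7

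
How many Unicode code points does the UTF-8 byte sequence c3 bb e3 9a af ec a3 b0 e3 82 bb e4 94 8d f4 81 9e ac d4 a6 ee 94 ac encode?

8

Byte at offset 0: 0xC3 = 11000011 → 2-byte char (#1). Advance 2.
Byte at offset 2: 0xE3 = 11100011 → 3-byte char (#2). Advance 3.
Byte at offset 5: 0xEC = 11101100 → 3-byte char (#3). Advance 3.
Byte at offset 8: 0xE3 = 11100011 → 3-byte char (#4). Advance 3.
Byte at offset 11: 0xE4 = 11100100 → 3-byte char (#5). Advance 3.
Byte at offset 14: 0xF4 = 11110100 → 4-byte char (#6). Advance 4.
Byte at offset 18: 0xD4 = 11010100 → 2-byte char (#7). Advance 2.
Byte at offset 20: 0xEE = 11101110 → 3-byte char (#8). Advance 3.
Reached end at offset 23 after 8 code points.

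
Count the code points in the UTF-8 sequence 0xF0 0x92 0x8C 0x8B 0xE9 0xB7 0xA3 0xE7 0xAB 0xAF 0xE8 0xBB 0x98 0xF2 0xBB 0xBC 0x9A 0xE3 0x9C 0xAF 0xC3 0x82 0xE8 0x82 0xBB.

8

Byte at offset 0: 0xF0 = 11110000 → 4-byte char (#1). Advance 4.
Byte at offset 4: 0xE9 = 11101001 → 3-byte char (#2). Advance 3.
Byte at offset 7: 0xE7 = 11100111 → 3-byte char (#3). Advance 3.
Byte at offset 10: 0xE8 = 11101000 → 3-byte char (#4). Advance 3.
Byte at offset 13: 0xF2 = 11110010 → 4-byte char (#5). Advance 4.
Byte at offset 17: 0xE3 = 11100011 → 3-byte char (#6). Advance 3.
Byte at offset 20: 0xC3 = 11000011 → 2-byte char (#7). Advance 2.
Byte at offset 22: 0xE8 = 11101000 → 3-byte char (#8). Advance 3.
Reached end at offset 25 after 8 code points.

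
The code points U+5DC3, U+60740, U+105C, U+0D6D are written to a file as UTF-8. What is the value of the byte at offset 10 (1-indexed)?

0x9C

1-indexed offset 10 is 0-indexed offset 9.
U+5DC3 → 3-byte form E5 B7 83 at offsets 0–2.
U+60740 → 4-byte form F1 A0 9D 80 at offsets 3–6.
U+105C → 3-byte form E1 81 9C at offsets 7–9.
Offset 9 falls in char 3's range; it's byte 3 of E1 81 9C = 0x9C.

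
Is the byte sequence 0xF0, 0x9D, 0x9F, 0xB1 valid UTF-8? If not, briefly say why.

valid

Leading byte 0xF0 = 11110000 → 4-byte form.
Continuation bytes 0x9D=10011101, 0x9F=10011111, 0xB1=10110001 all match 10xxxxxx.
Decoded value 0x1D7F1 is ≥ 0x10000 (shortest form) and not a surrogate.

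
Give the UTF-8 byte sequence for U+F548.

EF 95 88

U+F548 = 0xF548 = 62792 decimal. In range U+0800–U+FFFF → 3-byte form: 1110xxxx 10xxxxxx 10xxxxxx.
Binary (16 bits): 1111010101001000.
Split 4+6+6: 1111 | 010101 | 001000.
Byte 1: 11101111 = 0xEF.
Byte 2: 10010101 = 0x95.
Byte 3: 10001000 = 0x88.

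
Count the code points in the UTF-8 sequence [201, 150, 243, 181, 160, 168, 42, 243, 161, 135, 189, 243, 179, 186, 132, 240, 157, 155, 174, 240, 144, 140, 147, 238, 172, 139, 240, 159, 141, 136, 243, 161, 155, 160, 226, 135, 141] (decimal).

11

Byte at offset 0: 0xC9 = 11001001 → 2-byte char (#1). Advance 2.
Byte at offset 2: 0xF3 = 11110011 → 4-byte char (#2). Advance 4.
Byte at offset 6: 0x2A = 00101010 → 1-byte char (#3). Advance 1.
Byte at offset 7: 0xF3 = 11110011 → 4-byte char (#4). Advance 4.
Byte at offset 11: 0xF3 = 11110011 → 4-byte char (#5). Advance 4.
Byte at offset 15: 0xF0 = 11110000 → 4-byte char (#6). Advance 4.
Byte at offset 19: 0xF0 = 11110000 → 4-byte char (#7). Advance 4.
Byte at offset 23: 0xEE = 11101110 → 3-byte char (#8). Advance 3.
Byte at offset 26: 0xF0 = 11110000 → 4-byte char (#9). Advance 4.
Byte at offset 30: 0xF3 = 11110011 → 4-byte char (#10). Advance 4.
Byte at offset 34: 0xE2 = 11100010 → 3-byte char (#11). Advance 3.
Reached end at offset 37 after 11 code points.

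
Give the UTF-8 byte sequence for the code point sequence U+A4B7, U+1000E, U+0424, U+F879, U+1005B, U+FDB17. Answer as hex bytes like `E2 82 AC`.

EA 92 B7 F0 90 80 8E D0 A4 EF A1 B9 F0 90 81 9B F3 BD AC 97

U+A4B7: 3-byte form → EA 92 B7.
U+1000E: 4-byte form → F0 90 80 8E.
U+0424: 2-byte form → D0 A4.
U+F879: 3-byte form → EF A1 B9.
U+1005B: 4-byte form → F0 90 81 9B.
U+FDB17: 4-byte form → F3 BD AC 97.
Concatenated (20 bytes): EA 92 B7 F0 90 80 8E D0 A4 EF A1 B9 F0 90 81 9B F3 BD AC 97.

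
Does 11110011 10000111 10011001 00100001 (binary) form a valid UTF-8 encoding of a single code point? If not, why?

invalid (non-continuation byte where continuation expected)

Leading byte 0xF3 = 11110011 → 4-byte form.
Byte 4 is 0x21 = 00100001, which is not 10xxxxxx — expected a continuation byte.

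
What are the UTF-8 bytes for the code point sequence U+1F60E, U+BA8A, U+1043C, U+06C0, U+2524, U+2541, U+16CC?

F0 9F 98 8E EB AA 8A F0 90 90 BC DB 80 E2 94 A4 E2 95 81 E1 9B 8C

U+1F60E: 4-byte form → F0 9F 98 8E.
U+BA8A: 3-byte form → EB AA 8A.
U+1043C: 4-byte form → F0 90 90 BC.
U+06C0: 2-byte form → DB 80.
U+2524: 3-byte form → E2 94 A4.
U+2541: 3-byte form → E2 95 81.
U+16CC: 3-byte form → E1 9B 8C.
Concatenated (22 bytes): F0 9F 98 8E EB AA 8A F0 90 90 BC DB 80 E2 94 A4 E2 95 81 E1 9B 8C.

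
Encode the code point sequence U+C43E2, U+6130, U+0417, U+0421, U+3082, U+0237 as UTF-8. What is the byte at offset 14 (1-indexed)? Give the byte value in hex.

0x82

1-indexed offset 14 is 0-indexed offset 13.
U+C43E2 → 4-byte form F3 84 8F A2 at offsets 0–3.
U+6130 → 3-byte form E6 84 B0 at offsets 4–6.
U+0417 → 2-byte form D0 97 at offsets 7–8.
U+0421 → 2-byte form D0 A1 at offsets 9–10.
U+3082 → 3-byte form E3 82 82 at offsets 11–13.
Offset 13 falls in char 5's range; it's byte 3 of E3 82 82 = 0x82.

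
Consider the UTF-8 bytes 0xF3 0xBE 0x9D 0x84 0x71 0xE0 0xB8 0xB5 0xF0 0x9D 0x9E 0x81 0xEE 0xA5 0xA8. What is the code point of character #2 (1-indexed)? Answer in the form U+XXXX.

Offset 0: leading byte 0xF3 = 11110011 → 4-byte char #1 = F3 BE 9D 84.
Offset 4: leading byte 0x71 = 01110001 → 1-byte char #2 = 71.
Leading byte 0x71 = 01110001 matches 0xxxxxxx → 1-byte sequence.
Byte 1: 0x71 = 01110001, payload 1110001 (7 bits).
Concatenate: 1110001 = 0x71 (7 bits → U+0071).

U+0071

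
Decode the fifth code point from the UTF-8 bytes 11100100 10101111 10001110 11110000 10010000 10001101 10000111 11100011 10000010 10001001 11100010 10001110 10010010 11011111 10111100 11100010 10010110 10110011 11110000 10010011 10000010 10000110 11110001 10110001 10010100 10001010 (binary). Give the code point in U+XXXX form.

Offset 0: leading byte 0xE4 = 11100100 → 3-byte char #1 = E4 AF 8E.
Offset 3: leading byte 0xF0 = 11110000 → 4-byte char #2 = F0 90 8D 87.
Offset 7: leading byte 0xE3 = 11100011 → 3-byte char #3 = E3 82 89.
Offset 10: leading byte 0xE2 = 11100010 → 3-byte char #4 = E2 8E 92.
Offset 13: leading byte 0xDF = 11011111 → 2-byte char #5 = DF BC.
Leading byte 0xDF = 11011111 matches 110xxxxx → 2-byte sequence.
Byte 1: 0xDF = 11011111, payload 11111 (5 bits).
Byte 2: 0xBC = 10111100 (10xxxxxx ✓), payload 111100.
Concatenate: 11111111100 = 0x7FC (11 bits → U+07FC).

U+07FC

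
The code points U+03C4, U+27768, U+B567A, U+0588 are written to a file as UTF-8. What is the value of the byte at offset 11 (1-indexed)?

0xD6

1-indexed offset 11 is 0-indexed offset 10.
U+03C4 → 2-byte form CF 84 at offsets 0–1.
U+27768 → 4-byte form F0 A7 9D A8 at offsets 2–5.
U+B567A → 4-byte form F2 B5 99 BA at offsets 6–9.
U+0588 → 2-byte form D6 88 at offsets 10–11.
Offset 10 falls in char 4's range; it's byte 1 of D6 88 = 0xD6.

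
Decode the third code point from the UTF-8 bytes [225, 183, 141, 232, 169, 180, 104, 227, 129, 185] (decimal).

Offset 0: leading byte 0xE1 = 11100001 → 3-byte char #1 = E1 B7 8D.
Offset 3: leading byte 0xE8 = 11101000 → 3-byte char #2 = E8 A9 B4.
Offset 6: leading byte 0x68 = 01101000 → 1-byte char #3 = 68.
Leading byte 0x68 = 01101000 matches 0xxxxxxx → 1-byte sequence.
Byte 1: 0x68 = 01101000, payload 1101000 (7 bits).
Concatenate: 1101000 = 0x68 (7 bits → U+0068).

U+0068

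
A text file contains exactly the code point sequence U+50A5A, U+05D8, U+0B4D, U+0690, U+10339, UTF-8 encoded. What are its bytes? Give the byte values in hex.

U+50A5A: 4-byte form → F1 90 A9 9A.
U+05D8: 2-byte form → D7 98.
U+0B4D: 3-byte form → E0 AD 8D.
U+0690: 2-byte form → DA 90.
U+10339: 4-byte form → F0 90 8C B9.
Concatenated (15 bytes): F1 90 A9 9A D7 98 E0 AD 8D DA 90 F0 90 8C B9.

F1 90 A9 9A D7 98 E0 AD 8D DA 90 F0 90 8C B9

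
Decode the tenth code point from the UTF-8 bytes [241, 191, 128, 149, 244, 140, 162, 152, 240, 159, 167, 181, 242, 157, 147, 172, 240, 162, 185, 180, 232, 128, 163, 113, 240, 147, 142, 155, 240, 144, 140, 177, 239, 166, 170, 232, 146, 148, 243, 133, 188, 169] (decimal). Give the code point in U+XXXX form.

Offset 0: leading byte 0xF1 = 11110001 → 4-byte char #1 = F1 BF 80 95.
Offset 4: leading byte 0xF4 = 11110100 → 4-byte char #2 = F4 8C A2 98.
Offset 8: leading byte 0xF0 = 11110000 → 4-byte char #3 = F0 9F A7 B5.
Offset 12: leading byte 0xF2 = 11110010 → 4-byte char #4 = F2 9D 93 AC.
Offset 16: leading byte 0xF0 = 11110000 → 4-byte char #5 = F0 A2 B9 B4.
Offset 20: leading byte 0xE8 = 11101000 → 3-byte char #6 = E8 80 A3.
Offset 23: leading byte 0x71 = 01110001 → 1-byte char #7 = 71.
Offset 24: leading byte 0xF0 = 11110000 → 4-byte char #8 = F0 93 8E 9B.
Offset 28: leading byte 0xF0 = 11110000 → 4-byte char #9 = F0 90 8C B1.
Offset 32: leading byte 0xEF = 11101111 → 3-byte char #10 = EF A6 AA.
Leading byte 0xEF = 11101111 matches 1110xxxx → 3-byte sequence.
Byte 1: 0xEF = 11101111, payload 1111 (4 bits).
Byte 2: 0xA6 = 10100110 (10xxxxxx ✓), payload 100110.
Byte 3: 0xAA = 10101010 (10xxxxxx ✓), payload 101010.
Concatenate: 1111100110101010 = 0xF9AA (16 bits → U+F9AA).

U+F9AA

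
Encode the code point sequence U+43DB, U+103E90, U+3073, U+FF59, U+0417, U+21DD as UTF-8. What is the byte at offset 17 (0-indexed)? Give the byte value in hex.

U+43DB → 3-byte form E4 8F 9B at offsets 0–2.
U+103E90 → 4-byte form F4 83 BA 90 at offsets 3–6.
U+3073 → 3-byte form E3 81 B3 at offsets 7–9.
U+FF59 → 3-byte form EF BD 99 at offsets 10–12.
U+0417 → 2-byte form D0 97 at offsets 13–14.
U+21DD → 3-byte form E2 87 9D at offsets 15–17.
Offset 17 falls in char 6's range; it's byte 3 of E2 87 9D = 0x9D.

0x9D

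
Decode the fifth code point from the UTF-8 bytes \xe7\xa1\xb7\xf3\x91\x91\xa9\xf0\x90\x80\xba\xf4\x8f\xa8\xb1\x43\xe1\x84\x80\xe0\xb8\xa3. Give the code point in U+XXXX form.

U+0043

Offset 0: leading byte 0xE7 = 11100111 → 3-byte char #1 = E7 A1 B7.
Offset 3: leading byte 0xF3 = 11110011 → 4-byte char #2 = F3 91 91 A9.
Offset 7: leading byte 0xF0 = 11110000 → 4-byte char #3 = F0 90 80 BA.
Offset 11: leading byte 0xF4 = 11110100 → 4-byte char #4 = F4 8F A8 B1.
Offset 15: leading byte 0x43 = 01000011 → 1-byte char #5 = 43.
Leading byte 0x43 = 01000011 matches 0xxxxxxx → 1-byte sequence.
Byte 1: 0x43 = 01000011, payload 1000011 (7 bits).
Concatenate: 1000011 = 0x43 (7 bits → U+0043).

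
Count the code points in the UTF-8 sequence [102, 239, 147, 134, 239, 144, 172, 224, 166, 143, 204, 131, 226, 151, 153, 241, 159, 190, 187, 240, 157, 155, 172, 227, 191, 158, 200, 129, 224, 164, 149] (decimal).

Byte at offset 0: 0x66 = 01100110 → 1-byte char (#1). Advance 1.
Byte at offset 1: 0xEF = 11101111 → 3-byte char (#2). Advance 3.
Byte at offset 4: 0xEF = 11101111 → 3-byte char (#3). Advance 3.
Byte at offset 7: 0xE0 = 11100000 → 3-byte char (#4). Advance 3.
Byte at offset 10: 0xCC = 11001100 → 2-byte char (#5). Advance 2.
Byte at offset 12: 0xE2 = 11100010 → 3-byte char (#6). Advance 3.
Byte at offset 15: 0xF1 = 11110001 → 4-byte char (#7). Advance 4.
Byte at offset 19: 0xF0 = 11110000 → 4-byte char (#8). Advance 4.
Byte at offset 23: 0xE3 = 11100011 → 3-byte char (#9). Advance 3.
Byte at offset 26: 0xC8 = 11001000 → 2-byte char (#10). Advance 2.
Byte at offset 28: 0xE0 = 11100000 → 3-byte char (#11). Advance 3.
Reached end at offset 31 after 11 code points.

11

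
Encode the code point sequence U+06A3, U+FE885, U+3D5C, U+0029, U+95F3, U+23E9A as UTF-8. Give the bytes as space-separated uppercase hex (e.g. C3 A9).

DA A3 F3 BE A2 85 E3 B5 9C 29 E9 97 B3 F0 A3 BA 9A

U+06A3: 2-byte form → DA A3.
U+FE885: 4-byte form → F3 BE A2 85.
U+3D5C: 3-byte form → E3 B5 9C.
U+0029: 1-byte form → 29.
U+95F3: 3-byte form → E9 97 B3.
U+23E9A: 4-byte form → F0 A3 BA 9A.
Concatenated (17 bytes): DA A3 F3 BE A2 85 E3 B5 9C 29 E9 97 B3 F0 A3 BA 9A.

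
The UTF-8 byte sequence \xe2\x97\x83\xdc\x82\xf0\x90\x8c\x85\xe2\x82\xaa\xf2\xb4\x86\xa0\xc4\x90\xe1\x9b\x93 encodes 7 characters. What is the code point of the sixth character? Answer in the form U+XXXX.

U+0110

Offset 0: leading byte 0xE2 = 11100010 → 3-byte char #1 = E2 97 83.
Offset 3: leading byte 0xDC = 11011100 → 2-byte char #2 = DC 82.
Offset 5: leading byte 0xF0 = 11110000 → 4-byte char #3 = F0 90 8C 85.
Offset 9: leading byte 0xE2 = 11100010 → 3-byte char #4 = E2 82 AA.
Offset 12: leading byte 0xF2 = 11110010 → 4-byte char #5 = F2 B4 86 A0.
Offset 16: leading byte 0xC4 = 11000100 → 2-byte char #6 = C4 90.
Leading byte 0xC4 = 11000100 matches 110xxxxx → 2-byte sequence.
Byte 1: 0xC4 = 11000100, payload 00100 (5 bits).
Byte 2: 0x90 = 10010000 (10xxxxxx ✓), payload 010000.
Concatenate: 00100010000 = 0x110 (11 bits → U+0110).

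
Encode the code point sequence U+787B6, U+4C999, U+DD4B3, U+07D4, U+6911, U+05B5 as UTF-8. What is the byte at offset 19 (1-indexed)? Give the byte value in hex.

1-indexed offset 19 is 0-indexed offset 18.
U+787B6 → 4-byte form F1 B8 9E B6 at offsets 0–3.
U+4C999 → 4-byte form F1 8C A6 99 at offsets 4–7.
U+DD4B3 → 4-byte form F3 9D 92 B3 at offsets 8–11.
U+07D4 → 2-byte form DF 94 at offsets 12–13.
U+6911 → 3-byte form E6 A4 91 at offsets 14–16.
U+05B5 → 2-byte form D6 B5 at offsets 17–18.
Offset 18 falls in char 6's range; it's byte 2 of D6 B5 = 0xB5.

0xB5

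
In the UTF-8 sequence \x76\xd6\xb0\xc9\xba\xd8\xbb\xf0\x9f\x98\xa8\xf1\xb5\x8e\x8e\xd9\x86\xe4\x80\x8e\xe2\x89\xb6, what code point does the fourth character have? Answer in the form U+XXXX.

U+063B

Offset 0: leading byte 0x76 = 01110110 → 1-byte char #1 = 76.
Offset 1: leading byte 0xD6 = 11010110 → 2-byte char #2 = D6 B0.
Offset 3: leading byte 0xC9 = 11001001 → 2-byte char #3 = C9 BA.
Offset 5: leading byte 0xD8 = 11011000 → 2-byte char #4 = D8 BB.
Leading byte 0xD8 = 11011000 matches 110xxxxx → 2-byte sequence.
Byte 1: 0xD8 = 11011000, payload 11000 (5 bits).
Byte 2: 0xBB = 10111011 (10xxxxxx ✓), payload 111011.
Concatenate: 11000111011 = 0x63B (11 bits → U+063B).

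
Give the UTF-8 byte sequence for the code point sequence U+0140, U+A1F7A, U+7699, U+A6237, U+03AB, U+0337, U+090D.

U+0140: 2-byte form → C5 80.
U+A1F7A: 4-byte form → F2 A1 BD BA.
U+7699: 3-byte form → E7 9A 99.
U+A6237: 4-byte form → F2 A6 88 B7.
U+03AB: 2-byte form → CE AB.
U+0337: 2-byte form → CC B7.
U+090D: 3-byte form → E0 A4 8D.
Concatenated (20 bytes): C5 80 F2 A1 BD BA E7 9A 99 F2 A6 88 B7 CE AB CC B7 E0 A4 8D.

C5 80 F2 A1 BD BA E7 9A 99 F2 A6 88 B7 CE AB CC B7 E0 A4 8D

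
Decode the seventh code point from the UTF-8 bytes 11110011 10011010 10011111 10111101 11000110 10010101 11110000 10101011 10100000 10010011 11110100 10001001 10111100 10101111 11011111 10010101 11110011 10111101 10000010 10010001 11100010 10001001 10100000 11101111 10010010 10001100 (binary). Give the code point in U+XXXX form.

Offset 0: leading byte 0xF3 = 11110011 → 4-byte char #1 = F3 9A 9F BD.
Offset 4: leading byte 0xC6 = 11000110 → 2-byte char #2 = C6 95.
Offset 6: leading byte 0xF0 = 11110000 → 4-byte char #3 = F0 AB A0 93.
Offset 10: leading byte 0xF4 = 11110100 → 4-byte char #4 = F4 89 BC AF.
Offset 14: leading byte 0xDF = 11011111 → 2-byte char #5 = DF 95.
Offset 16: leading byte 0xF3 = 11110011 → 4-byte char #6 = F3 BD 82 91.
Offset 20: leading byte 0xE2 = 11100010 → 3-byte char #7 = E2 89 A0.
Leading byte 0xE2 = 11100010 matches 1110xxxx → 3-byte sequence.
Byte 1: 0xE2 = 11100010, payload 0010 (4 bits).
Byte 2: 0x89 = 10001001 (10xxxxxx ✓), payload 001001.
Byte 3: 0xA0 = 10100000 (10xxxxxx ✓), payload 100000.
Concatenate: 0010001001100000 = 0x2260 (16 bits → U+2260).

U+2260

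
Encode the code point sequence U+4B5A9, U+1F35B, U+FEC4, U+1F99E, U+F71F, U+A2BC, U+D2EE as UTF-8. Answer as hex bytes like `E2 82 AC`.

U+4B5A9: 4-byte form → F1 8B 96 A9.
U+1F35B: 4-byte form → F0 9F 8D 9B.
U+FEC4: 3-byte form → EF BB 84.
U+1F99E: 4-byte form → F0 9F A6 9E.
U+F71F: 3-byte form → EF 9C 9F.
U+A2BC: 3-byte form → EA 8A BC.
U+D2EE: 3-byte form → ED 8B AE.
Concatenated (24 bytes): F1 8B 96 A9 F0 9F 8D 9B EF BB 84 F0 9F A6 9E EF 9C 9F EA 8A BC ED 8B AE.

F1 8B 96 A9 F0 9F 8D 9B EF BB 84 F0 9F A6 9E EF 9C 9F EA 8A BC ED 8B AE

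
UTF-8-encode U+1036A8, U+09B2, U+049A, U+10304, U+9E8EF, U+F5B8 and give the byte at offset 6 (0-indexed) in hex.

0xB2

U+1036A8 → 4-byte form F4 83 9A A8 at offsets 0–3.
U+09B2 → 3-byte form E0 A6 B2 at offsets 4–6.
Offset 6 falls in char 2's range; it's byte 3 of E0 A6 B2 = 0xB2.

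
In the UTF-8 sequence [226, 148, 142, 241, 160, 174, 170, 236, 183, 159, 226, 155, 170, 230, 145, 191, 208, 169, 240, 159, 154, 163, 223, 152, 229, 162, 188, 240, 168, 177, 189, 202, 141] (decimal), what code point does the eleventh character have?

U+028D

Offset 0: leading byte 0xE2 = 11100010 → 3-byte char #1 = E2 94 8E.
Offset 3: leading byte 0xF1 = 11110001 → 4-byte char #2 = F1 A0 AE AA.
Offset 7: leading byte 0xEC = 11101100 → 3-byte char #3 = EC B7 9F.
Offset 10: leading byte 0xE2 = 11100010 → 3-byte char #4 = E2 9B AA.
Offset 13: leading byte 0xE6 = 11100110 → 3-byte char #5 = E6 91 BF.
Offset 16: leading byte 0xD0 = 11010000 → 2-byte char #6 = D0 A9.
Offset 18: leading byte 0xF0 = 11110000 → 4-byte char #7 = F0 9F 9A A3.
Offset 22: leading byte 0xDF = 11011111 → 2-byte char #8 = DF 98.
Offset 24: leading byte 0xE5 = 11100101 → 3-byte char #9 = E5 A2 BC.
Offset 27: leading byte 0xF0 = 11110000 → 4-byte char #10 = F0 A8 B1 BD.
Offset 31: leading byte 0xCA = 11001010 → 2-byte char #11 = CA 8D.
Leading byte 0xCA = 11001010 matches 110xxxxx → 2-byte sequence.
Byte 1: 0xCA = 11001010, payload 01010 (5 bits).
Byte 2: 0x8D = 10001101 (10xxxxxx ✓), payload 001101.
Concatenate: 01010001101 = 0x28D (11 bits → U+028D).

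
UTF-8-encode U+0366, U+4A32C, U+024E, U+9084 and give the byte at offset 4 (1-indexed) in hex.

0x8A

1-indexed offset 4 is 0-indexed offset 3.
U+0366 → 2-byte form CD A6 at offsets 0–1.
U+4A32C → 4-byte form F1 8A 8C AC at offsets 2–5.
Offset 3 falls in char 2's range; it's byte 2 of F1 8A 8C AC = 0x8A.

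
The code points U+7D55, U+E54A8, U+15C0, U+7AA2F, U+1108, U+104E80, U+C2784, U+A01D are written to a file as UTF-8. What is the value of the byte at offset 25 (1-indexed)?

1-indexed offset 25 is 0-indexed offset 24.
U+7D55 → 3-byte form E7 B5 95 at offsets 0–2.
U+E54A8 → 4-byte form F3 A5 92 A8 at offsets 3–6.
U+15C0 → 3-byte form E1 97 80 at offsets 7–9.
U+7AA2F → 4-byte form F1 BA A8 AF at offsets 10–13.
U+1108 → 3-byte form E1 84 88 at offsets 14–16.
U+104E80 → 4-byte form F4 84 BA 80 at offsets 17–20.
U+C2784 → 4-byte form F3 82 9E 84 at offsets 21–24.
Offset 24 falls in char 7's range; it's byte 4 of F3 82 9E 84 = 0x84.

0x84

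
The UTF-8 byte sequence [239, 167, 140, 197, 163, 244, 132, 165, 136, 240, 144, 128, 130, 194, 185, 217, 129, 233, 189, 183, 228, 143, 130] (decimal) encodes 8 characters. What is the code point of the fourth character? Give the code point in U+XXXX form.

Offset 0: leading byte 0xEF = 11101111 → 3-byte char #1 = EF A7 8C.
Offset 3: leading byte 0xC5 = 11000101 → 2-byte char #2 = C5 A3.
Offset 5: leading byte 0xF4 = 11110100 → 4-byte char #3 = F4 84 A5 88.
Offset 9: leading byte 0xF0 = 11110000 → 4-byte char #4 = F0 90 80 82.
Leading byte 0xF0 = 11110000 matches 11110xxx → 4-byte sequence.
Byte 1: 0xF0 = 11110000, payload 000 (3 bits).
Byte 2: 0x90 = 10010000 (10xxxxxx ✓), payload 010000.
Byte 3: 0x80 = 10000000 (10xxxxxx ✓), payload 000000.
Byte 4: 0x82 = 10000010 (10xxxxxx ✓), payload 000010.
Concatenate: 000010000000000000010 = 0x10002 (21 bits → U+10002).

U+10002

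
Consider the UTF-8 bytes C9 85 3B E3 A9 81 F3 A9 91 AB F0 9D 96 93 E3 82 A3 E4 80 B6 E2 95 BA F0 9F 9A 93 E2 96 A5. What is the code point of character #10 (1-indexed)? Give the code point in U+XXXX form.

Offset 0: leading byte 0xC9 = 11001001 → 2-byte char #1 = C9 85.
Offset 2: leading byte 0x3B = 00111011 → 1-byte char #2 = 3B.
Offset 3: leading byte 0xE3 = 11100011 → 3-byte char #3 = E3 A9 81.
Offset 6: leading byte 0xF3 = 11110011 → 4-byte char #4 = F3 A9 91 AB.
Offset 10: leading byte 0xF0 = 11110000 → 4-byte char #5 = F0 9D 96 93.
Offset 14: leading byte 0xE3 = 11100011 → 3-byte char #6 = E3 82 A3.
Offset 17: leading byte 0xE4 = 11100100 → 3-byte char #7 = E4 80 B6.
Offset 20: leading byte 0xE2 = 11100010 → 3-byte char #8 = E2 95 BA.
Offset 23: leading byte 0xF0 = 11110000 → 4-byte char #9 = F0 9F 9A 93.
Offset 27: leading byte 0xE2 = 11100010 → 3-byte char #10 = E2 96 A5.
Leading byte 0xE2 = 11100010 matches 1110xxxx → 3-byte sequence.
Byte 1: 0xE2 = 11100010, payload 0010 (4 bits).
Byte 2: 0x96 = 10010110 (10xxxxxx ✓), payload 010110.
Byte 3: 0xA5 = 10100101 (10xxxxxx ✓), payload 100101.
Concatenate: 0010010110100101 = 0x25A5 (16 bits → U+25A5).

U+25A5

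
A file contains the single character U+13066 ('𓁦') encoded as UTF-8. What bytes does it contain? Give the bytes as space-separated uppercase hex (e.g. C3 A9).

U+13066 = 0x13066 = 77926 decimal. In range U+10000–U+10FFFF → 4-byte form: 11110xxx 10xxxxxx 10xxxxxx 10xxxxxx.
Binary (21 bits): 000010011000001100110.
Split 3+6+6+6: 000 | 010011 | 000001 | 100110.
Byte 1: 11110000 = 0xF0.
Byte 2: 10010011 = 0x93.
Byte 3: 10000001 = 0x81.
Byte 4: 10100110 = 0xA6.

F0 93 81 A6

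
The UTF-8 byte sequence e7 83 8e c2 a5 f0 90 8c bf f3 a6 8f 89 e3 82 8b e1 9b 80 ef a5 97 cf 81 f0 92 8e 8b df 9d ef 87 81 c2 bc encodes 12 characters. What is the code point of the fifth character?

U+308B

Offset 0: leading byte 0xE7 = 11100111 → 3-byte char #1 = E7 83 8E.
Offset 3: leading byte 0xC2 = 11000010 → 2-byte char #2 = C2 A5.
Offset 5: leading byte 0xF0 = 11110000 → 4-byte char #3 = F0 90 8C BF.
Offset 9: leading byte 0xF3 = 11110011 → 4-byte char #4 = F3 A6 8F 89.
Offset 13: leading byte 0xE3 = 11100011 → 3-byte char #5 = E3 82 8B.
Leading byte 0xE3 = 11100011 matches 1110xxxx → 3-byte sequence.
Byte 1: 0xE3 = 11100011, payload 0011 (4 bits).
Byte 2: 0x82 = 10000010 (10xxxxxx ✓), payload 000010.
Byte 3: 0x8B = 10001011 (10xxxxxx ✓), payload 001011.
Concatenate: 0011000010001011 = 0x308B (16 bits → U+308B).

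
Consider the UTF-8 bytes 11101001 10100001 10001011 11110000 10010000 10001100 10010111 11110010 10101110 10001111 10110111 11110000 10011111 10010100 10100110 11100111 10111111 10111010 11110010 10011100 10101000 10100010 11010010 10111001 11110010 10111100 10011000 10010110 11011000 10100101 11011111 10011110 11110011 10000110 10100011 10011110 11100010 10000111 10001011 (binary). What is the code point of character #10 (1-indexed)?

U+07DE

Offset 0: leading byte 0xE9 = 11101001 → 3-byte char #1 = E9 A1 8B.
Offset 3: leading byte 0xF0 = 11110000 → 4-byte char #2 = F0 90 8C 97.
Offset 7: leading byte 0xF2 = 11110010 → 4-byte char #3 = F2 AE 8F B7.
Offset 11: leading byte 0xF0 = 11110000 → 4-byte char #4 = F0 9F 94 A6.
Offset 15: leading byte 0xE7 = 11100111 → 3-byte char #5 = E7 BF BA.
Offset 18: leading byte 0xF2 = 11110010 → 4-byte char #6 = F2 9C A8 A2.
Offset 22: leading byte 0xD2 = 11010010 → 2-byte char #7 = D2 B9.
Offset 24: leading byte 0xF2 = 11110010 → 4-byte char #8 = F2 BC 98 96.
Offset 28: leading byte 0xD8 = 11011000 → 2-byte char #9 = D8 A5.
Offset 30: leading byte 0xDF = 11011111 → 2-byte char #10 = DF 9E.
Leading byte 0xDF = 11011111 matches 110xxxxx → 2-byte sequence.
Byte 1: 0xDF = 11011111, payload 11111 (5 bits).
Byte 2: 0x9E = 10011110 (10xxxxxx ✓), payload 011110.
Concatenate: 11111011110 = 0x7DE (11 bits → U+07DE).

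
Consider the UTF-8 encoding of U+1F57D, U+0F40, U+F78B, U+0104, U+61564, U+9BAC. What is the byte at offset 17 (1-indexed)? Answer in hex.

0xE9

1-indexed offset 17 is 0-indexed offset 16.
U+1F57D → 4-byte form F0 9F 95 BD at offsets 0–3.
U+0F40 → 3-byte form E0 BD 80 at offsets 4–6.
U+F78B → 3-byte form EF 9E 8B at offsets 7–9.
U+0104 → 2-byte form C4 84 at offsets 10–11.
U+61564 → 4-byte form F1 A1 95 A4 at offsets 12–15.
U+9BAC → 3-byte form E9 AE AC at offsets 16–18.
Offset 16 falls in char 6's range; it's byte 1 of E9 AE AC = 0xE9.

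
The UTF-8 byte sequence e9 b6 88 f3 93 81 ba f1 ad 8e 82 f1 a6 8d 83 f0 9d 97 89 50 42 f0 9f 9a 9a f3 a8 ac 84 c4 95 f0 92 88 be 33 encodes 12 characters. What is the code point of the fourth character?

U+66343

Offset 0: leading byte 0xE9 = 11101001 → 3-byte char #1 = E9 B6 88.
Offset 3: leading byte 0xF3 = 11110011 → 4-byte char #2 = F3 93 81 BA.
Offset 7: leading byte 0xF1 = 11110001 → 4-byte char #3 = F1 AD 8E 82.
Offset 11: leading byte 0xF1 = 11110001 → 4-byte char #4 = F1 A6 8D 83.
Leading byte 0xF1 = 11110001 matches 11110xxx → 4-byte sequence.
Byte 1: 0xF1 = 11110001, payload 001 (3 bits).
Byte 2: 0xA6 = 10100110 (10xxxxxx ✓), payload 100110.
Byte 3: 0x8D = 10001101 (10xxxxxx ✓), payload 001101.
Byte 4: 0x83 = 10000011 (10xxxxxx ✓), payload 000011.
Concatenate: 001100110001101000011 = 0x66343 (21 bits → U+66343).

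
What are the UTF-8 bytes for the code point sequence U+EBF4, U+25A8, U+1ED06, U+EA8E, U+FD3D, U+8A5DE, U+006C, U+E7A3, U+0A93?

U+EBF4: 3-byte form → EE AF B4.
U+25A8: 3-byte form → E2 96 A8.
U+1ED06: 4-byte form → F0 9E B4 86.
U+EA8E: 3-byte form → EE AA 8E.
U+FD3D: 3-byte form → EF B4 BD.
U+8A5DE: 4-byte form → F2 8A 97 9E.
U+006C: 1-byte form → 6C.
U+E7A3: 3-byte form → EE 9E A3.
U+0A93: 3-byte form → E0 AA 93.
Concatenated (27 bytes): EE AF B4 E2 96 A8 F0 9E B4 86 EE AA 8E EF B4 BD F2 8A 97 9E 6C EE 9E A3 E0 AA 93.

EE AF B4 E2 96 A8 F0 9E B4 86 EE AA 8E EF B4 BD F2 8A 97 9E 6C EE 9E A3 E0 AA 93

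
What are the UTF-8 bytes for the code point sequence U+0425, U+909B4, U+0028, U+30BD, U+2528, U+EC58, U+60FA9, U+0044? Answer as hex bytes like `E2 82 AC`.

D0 A5 F2 90 A6 B4 28 E3 82 BD E2 94 A8 EE B1 98 F1 A0 BE A9 44

U+0425: 2-byte form → D0 A5.
U+909B4: 4-byte form → F2 90 A6 B4.
U+0028: 1-byte form → 28.
U+30BD: 3-byte form → E3 82 BD.
U+2528: 3-byte form → E2 94 A8.
U+EC58: 3-byte form → EE B1 98.
U+60FA9: 4-byte form → F1 A0 BE A9.
U+0044: 1-byte form → 44.
Concatenated (21 bytes): D0 A5 F2 90 A6 B4 28 E3 82 BD E2 94 A8 EE B1 98 F1 A0 BE A9 44.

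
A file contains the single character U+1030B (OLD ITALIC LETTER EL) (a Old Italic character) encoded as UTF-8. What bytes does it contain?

F0 90 8C 8B

U+1030B = 0x1030B = 66315 decimal. In range U+10000–U+10FFFF → 4-byte form: 11110xxx 10xxxxxx 10xxxxxx 10xxxxxx.
Binary (21 bits): 000010000001100001011.
Split 3+6+6+6: 000 | 010000 | 001100 | 001011.
Byte 1: 11110000 = 0xF0.
Byte 2: 10010000 = 0x90.
Byte 3: 10001100 = 0x8C.
Byte 4: 10001011 = 0x8B.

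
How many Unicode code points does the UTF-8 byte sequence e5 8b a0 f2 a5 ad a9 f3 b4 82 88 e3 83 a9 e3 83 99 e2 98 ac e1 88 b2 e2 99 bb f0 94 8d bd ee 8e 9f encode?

Byte at offset 0: 0xE5 = 11100101 → 3-byte char (#1). Advance 3.
Byte at offset 3: 0xF2 = 11110010 → 4-byte char (#2). Advance 4.
Byte at offset 7: 0xF3 = 11110011 → 4-byte char (#3). Advance 4.
Byte at offset 11: 0xE3 = 11100011 → 3-byte char (#4). Advance 3.
Byte at offset 14: 0xE3 = 11100011 → 3-byte char (#5). Advance 3.
Byte at offset 17: 0xE2 = 11100010 → 3-byte char (#6). Advance 3.
Byte at offset 20: 0xE1 = 11100001 → 3-byte char (#7). Advance 3.
Byte at offset 23: 0xE2 = 11100010 → 3-byte char (#8). Advance 3.
Byte at offset 26: 0xF0 = 11110000 → 4-byte char (#9). Advance 4.
Byte at offset 30: 0xEE = 11101110 → 3-byte char (#10). Advance 3.
Reached end at offset 33 after 10 code points.

10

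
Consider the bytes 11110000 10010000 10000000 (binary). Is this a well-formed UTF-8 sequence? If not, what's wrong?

Leading byte 0xF0 = 11110000 → 4-byte form, but only 3 bytes are present.

invalid (sequence truncated)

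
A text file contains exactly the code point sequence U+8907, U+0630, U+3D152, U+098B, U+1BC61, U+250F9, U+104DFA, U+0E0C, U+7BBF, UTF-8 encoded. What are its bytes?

E8 A4 87 D8 B0 F0 BD 85 92 E0 A6 8B F0 9B B1 A1 F0 A5 83 B9 F4 84 B7 BA E0 B8 8C E7 AE BF

U+8907: 3-byte form → E8 A4 87.
U+0630: 2-byte form → D8 B0.
U+3D152: 4-byte form → F0 BD 85 92.
U+098B: 3-byte form → E0 A6 8B.
U+1BC61: 4-byte form → F0 9B B1 A1.
U+250F9: 4-byte form → F0 A5 83 B9.
U+104DFA: 4-byte form → F4 84 B7 BA.
U+0E0C: 3-byte form → E0 B8 8C.
U+7BBF: 3-byte form → E7 AE BF.
Concatenated (30 bytes): E8 A4 87 D8 B0 F0 BD 85 92 E0 A6 8B F0 9B B1 A1 F0 A5 83 B9 F4 84 B7 BA E0 B8 8C E7 AE BF.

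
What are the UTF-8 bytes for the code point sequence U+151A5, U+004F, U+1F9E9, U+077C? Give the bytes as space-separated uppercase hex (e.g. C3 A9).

U+151A5: 4-byte form → F0 95 86 A5.
U+004F: 1-byte form → 4F.
U+1F9E9: 4-byte form → F0 9F A7 A9.
U+077C: 2-byte form → DD BC.
Concatenated (11 bytes): F0 95 86 A5 4F F0 9F A7 A9 DD BC.

F0 95 86 A5 4F F0 9F A7 A9 DD BC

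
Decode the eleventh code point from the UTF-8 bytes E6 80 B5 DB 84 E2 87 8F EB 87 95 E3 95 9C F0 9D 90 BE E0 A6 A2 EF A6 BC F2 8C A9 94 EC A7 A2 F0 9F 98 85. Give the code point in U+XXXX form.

Offset 0: leading byte 0xE6 = 11100110 → 3-byte char #1 = E6 80 B5.
Offset 3: leading byte 0xDB = 11011011 → 2-byte char #2 = DB 84.
Offset 5: leading byte 0xE2 = 11100010 → 3-byte char #3 = E2 87 8F.
Offset 8: leading byte 0xEB = 11101011 → 3-byte char #4 = EB 87 95.
Offset 11: leading byte 0xE3 = 11100011 → 3-byte char #5 = E3 95 9C.
Offset 14: leading byte 0xF0 = 11110000 → 4-byte char #6 = F0 9D 90 BE.
Offset 18: leading byte 0xE0 = 11100000 → 3-byte char #7 = E0 A6 A2.
Offset 21: leading byte 0xEF = 11101111 → 3-byte char #8 = EF A6 BC.
Offset 24: leading byte 0xF2 = 11110010 → 4-byte char #9 = F2 8C A9 94.
Offset 28: leading byte 0xEC = 11101100 → 3-byte char #10 = EC A7 A2.
Offset 31: leading byte 0xF0 = 11110000 → 4-byte char #11 = F0 9F 98 85.
Leading byte 0xF0 = 11110000 matches 11110xxx → 4-byte sequence.
Byte 1: 0xF0 = 11110000, payload 000 (3 bits).
Byte 2: 0x9F = 10011111 (10xxxxxx ✓), payload 011111.
Byte 3: 0x98 = 10011000 (10xxxxxx ✓), payload 011000.
Byte 4: 0x85 = 10000101 (10xxxxxx ✓), payload 000101.
Concatenate: 000011111011000000101 = 0x1F605 (21 bits → U+1F605).

U+1F605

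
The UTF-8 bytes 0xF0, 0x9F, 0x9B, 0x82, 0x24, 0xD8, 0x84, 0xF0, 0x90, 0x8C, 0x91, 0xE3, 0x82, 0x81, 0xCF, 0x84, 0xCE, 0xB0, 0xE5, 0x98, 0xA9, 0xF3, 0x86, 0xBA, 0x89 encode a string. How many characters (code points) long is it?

Byte at offset 0: 0xF0 = 11110000 → 4-byte char (#1). Advance 4.
Byte at offset 4: 0x24 = 00100100 → 1-byte char (#2). Advance 1.
Byte at offset 5: 0xD8 = 11011000 → 2-byte char (#3). Advance 2.
Byte at offset 7: 0xF0 = 11110000 → 4-byte char (#4). Advance 4.
Byte at offset 11: 0xE3 = 11100011 → 3-byte char (#5). Advance 3.
Byte at offset 14: 0xCF = 11001111 → 2-byte char (#6). Advance 2.
Byte at offset 16: 0xCE = 11001110 → 2-byte char (#7). Advance 2.
Byte at offset 18: 0xE5 = 11100101 → 3-byte char (#8). Advance 3.
Byte at offset 21: 0xF3 = 11110011 → 4-byte char (#9). Advance 4.
Reached end at offset 25 after 9 code points.

9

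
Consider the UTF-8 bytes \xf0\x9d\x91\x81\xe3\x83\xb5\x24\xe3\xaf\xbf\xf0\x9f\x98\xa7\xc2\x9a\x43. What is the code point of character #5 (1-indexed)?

Offset 0: leading byte 0xF0 = 11110000 → 4-byte char #1 = F0 9D 91 81.
Offset 4: leading byte 0xE3 = 11100011 → 3-byte char #2 = E3 83 B5.
Offset 7: leading byte 0x24 = 00100100 → 1-byte char #3 = 24.
Offset 8: leading byte 0xE3 = 11100011 → 3-byte char #4 = E3 AF BF.
Offset 11: leading byte 0xF0 = 11110000 → 4-byte char #5 = F0 9F 98 A7.
Leading byte 0xF0 = 11110000 matches 11110xxx → 4-byte sequence.
Byte 1: 0xF0 = 11110000, payload 000 (3 bits).
Byte 2: 0x9F = 10011111 (10xxxxxx ✓), payload 011111.
Byte 3: 0x98 = 10011000 (10xxxxxx ✓), payload 011000.
Byte 4: 0xA7 = 10100111 (10xxxxxx ✓), payload 100111.
Concatenate: 000011111011000100111 = 0x1F627 (21 bits → U+1F627).

U+1F627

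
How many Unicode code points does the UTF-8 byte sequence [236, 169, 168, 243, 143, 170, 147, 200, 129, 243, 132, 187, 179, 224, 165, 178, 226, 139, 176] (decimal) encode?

6

Byte at offset 0: 0xEC = 11101100 → 3-byte char (#1). Advance 3.
Byte at offset 3: 0xF3 = 11110011 → 4-byte char (#2). Advance 4.
Byte at offset 7: 0xC8 = 11001000 → 2-byte char (#3). Advance 2.
Byte at offset 9: 0xF3 = 11110011 → 4-byte char (#4). Advance 4.
Byte at offset 13: 0xE0 = 11100000 → 3-byte char (#5). Advance 3.
Byte at offset 16: 0xE2 = 11100010 → 3-byte char (#6). Advance 3.
Reached end at offset 19 after 6 code points.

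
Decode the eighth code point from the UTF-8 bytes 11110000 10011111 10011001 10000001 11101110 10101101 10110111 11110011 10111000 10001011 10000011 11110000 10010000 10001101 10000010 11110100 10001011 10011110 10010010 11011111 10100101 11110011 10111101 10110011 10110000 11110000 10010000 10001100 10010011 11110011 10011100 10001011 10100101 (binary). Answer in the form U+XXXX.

Offset 0: leading byte 0xF0 = 11110000 → 4-byte char #1 = F0 9F 99 81.
Offset 4: leading byte 0xEE = 11101110 → 3-byte char #2 = EE AD B7.
Offset 7: leading byte 0xF3 = 11110011 → 4-byte char #3 = F3 B8 8B 83.
Offset 11: leading byte 0xF0 = 11110000 → 4-byte char #4 = F0 90 8D 82.
Offset 15: leading byte 0xF4 = 11110100 → 4-byte char #5 = F4 8B 9E 92.
Offset 19: leading byte 0xDF = 11011111 → 2-byte char #6 = DF A5.
Offset 21: leading byte 0xF3 = 11110011 → 4-byte char #7 = F3 BD B3 B0.
Offset 25: leading byte 0xF0 = 11110000 → 4-byte char #8 = F0 90 8C 93.
Leading byte 0xF0 = 11110000 matches 11110xxx → 4-byte sequence.
Byte 1: 0xF0 = 11110000, payload 000 (3 bits).
Byte 2: 0x90 = 10010000 (10xxxxxx ✓), payload 010000.
Byte 3: 0x8C = 10001100 (10xxxxxx ✓), payload 001100.
Byte 4: 0x93 = 10010011 (10xxxxxx ✓), payload 010011.
Concatenate: 000010000001100010011 = 0x10313 (21 bits → U+10313).

U+10313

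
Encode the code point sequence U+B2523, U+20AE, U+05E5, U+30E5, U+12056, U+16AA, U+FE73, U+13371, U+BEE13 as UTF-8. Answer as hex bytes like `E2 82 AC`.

F2 B2 94 A3 E2 82 AE D7 A5 E3 83 A5 F0 92 81 96 E1 9A AA EF B9 B3 F0 93 8D B1 F2 BE B8 93

U+B2523: 4-byte form → F2 B2 94 A3.
U+20AE: 3-byte form → E2 82 AE.
U+05E5: 2-byte form → D7 A5.
U+30E5: 3-byte form → E3 83 A5.
U+12056: 4-byte form → F0 92 81 96.
U+16AA: 3-byte form → E1 9A AA.
U+FE73: 3-byte form → EF B9 B3.
U+13371: 4-byte form → F0 93 8D B1.
U+BEE13: 4-byte form → F2 BE B8 93.
Concatenated (30 bytes): F2 B2 94 A3 E2 82 AE D7 A5 E3 83 A5 F0 92 81 96 E1 9A AA EF B9 B3 F0 93 8D B1 F2 BE B8 93.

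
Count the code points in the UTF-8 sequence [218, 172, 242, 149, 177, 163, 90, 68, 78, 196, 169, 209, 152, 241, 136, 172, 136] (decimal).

8

Byte at offset 0: 0xDA = 11011010 → 2-byte char (#1). Advance 2.
Byte at offset 2: 0xF2 = 11110010 → 4-byte char (#2). Advance 4.
Byte at offset 6: 0x5A = 01011010 → 1-byte char (#3). Advance 1.
Byte at offset 7: 0x44 = 01000100 → 1-byte char (#4). Advance 1.
Byte at offset 8: 0x4E = 01001110 → 1-byte char (#5). Advance 1.
Byte at offset 9: 0xC4 = 11000100 → 2-byte char (#6). Advance 2.
Byte at offset 11: 0xD1 = 11010001 → 2-byte char (#7). Advance 2.
Byte at offset 13: 0xF1 = 11110001 → 4-byte char (#8). Advance 4.
Reached end at offset 17 after 8 code points.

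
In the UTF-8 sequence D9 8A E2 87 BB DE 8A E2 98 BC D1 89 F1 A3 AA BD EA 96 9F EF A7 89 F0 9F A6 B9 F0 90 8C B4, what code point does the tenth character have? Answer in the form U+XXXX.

Offset 0: leading byte 0xD9 = 11011001 → 2-byte char #1 = D9 8A.
Offset 2: leading byte 0xE2 = 11100010 → 3-byte char #2 = E2 87 BB.
Offset 5: leading byte 0xDE = 11011110 → 2-byte char #3 = DE 8A.
Offset 7: leading byte 0xE2 = 11100010 → 3-byte char #4 = E2 98 BC.
Offset 10: leading byte 0xD1 = 11010001 → 2-byte char #5 = D1 89.
Offset 12: leading byte 0xF1 = 11110001 → 4-byte char #6 = F1 A3 AA BD.
Offset 16: leading byte 0xEA = 11101010 → 3-byte char #7 = EA 96 9F.
Offset 19: leading byte 0xEF = 11101111 → 3-byte char #8 = EF A7 89.
Offset 22: leading byte 0xF0 = 11110000 → 4-byte char #9 = F0 9F A6 B9.
Offset 26: leading byte 0xF0 = 11110000 → 4-byte char #10 = F0 90 8C B4.
Leading byte 0xF0 = 11110000 matches 11110xxx → 4-byte sequence.
Byte 1: 0xF0 = 11110000, payload 000 (3 bits).
Byte 2: 0x90 = 10010000 (10xxxxxx ✓), payload 010000.
Byte 3: 0x8C = 10001100 (10xxxxxx ✓), payload 001100.
Byte 4: 0xB4 = 10110100 (10xxxxxx ✓), payload 110100.
Concatenate: 000010000001100110100 = 0x10334 (21 bits → U+10334).

U+10334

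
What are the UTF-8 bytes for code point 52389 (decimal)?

U+CCA5 = 0xCCA5 = 52389 decimal. In range U+0800–U+FFFF → 3-byte form: 1110xxxx 10xxxxxx 10xxxxxx.
Binary (16 bits): 1100110010100101.
Split 4+6+6: 1100 | 110010 | 100101.
Byte 1: 11101100 = 0xEC.
Byte 2: 10110010 = 0xB2.
Byte 3: 10100101 = 0xA5.

EC B2 A5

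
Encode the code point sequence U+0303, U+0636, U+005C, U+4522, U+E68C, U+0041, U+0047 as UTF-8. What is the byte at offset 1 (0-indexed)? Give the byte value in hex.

0x83

U+0303 → 2-byte form CC 83 at offsets 0–1.
Offset 1 falls in char 1's range; it's byte 2 of CC 83 = 0x83.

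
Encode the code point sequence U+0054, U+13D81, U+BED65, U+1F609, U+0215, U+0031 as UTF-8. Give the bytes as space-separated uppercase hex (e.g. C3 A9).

54 F0 93 B6 81 F2 BE B5 A5 F0 9F 98 89 C8 95 31

U+0054: 1-byte form → 54.
U+13D81: 4-byte form → F0 93 B6 81.
U+BED65: 4-byte form → F2 BE B5 A5.
U+1F609: 4-byte form → F0 9F 98 89.
U+0215: 2-byte form → C8 95.
U+0031: 1-byte form → 31.
Concatenated (16 bytes): 54 F0 93 B6 81 F2 BE B5 A5 F0 9F 98 89 C8 95 31.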